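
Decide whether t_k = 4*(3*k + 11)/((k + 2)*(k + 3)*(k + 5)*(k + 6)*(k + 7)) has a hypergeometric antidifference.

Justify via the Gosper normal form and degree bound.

Yes. s_k = k*(k**2 + 13*k + 52)/(15*(k**3 + 13*k**2 + 52*k + 60)).

Ratio r(k) = (k + 2)*(k + 5)*(3*k + 14)/((k + 4)*(k + 8)*(3*k + 11)).
Normal form (A,B,C) = (k + 2, k + 8, k**2 + 23*k/3 + 44/3).
Solve (k + 2)·f(k+1) − (k + 7)·f(k) = k**2 + 23*k/3 + 44/3.
Bound: deg f ≤ 5.
Coefficient equations give f(k) = k*(k + 3)*(k + 4)*(k**2 + 13*k + 52)/180.
So s_k = (B(k−1)f/C)·t_k = (k*(k + 3)*(k + 7)*(k**2 + 13*k + 52)/(60*(3*k + 11)))·t_k = k*(k**2 + 13*k + 52)/(15*(k**3 + 13*k**2 + 52*k + 60)).
s_(k+1) − s_k = 4*(3*k + 11)/(k**5 + 23*k**4 + 203*k**3 + 853*k**2 + 1692*k + 1260) = t_k.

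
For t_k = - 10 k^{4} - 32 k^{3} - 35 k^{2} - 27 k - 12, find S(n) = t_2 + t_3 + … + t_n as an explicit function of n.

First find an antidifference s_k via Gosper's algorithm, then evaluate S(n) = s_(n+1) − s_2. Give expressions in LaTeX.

t_(k+1)/t_k = (10*k**4 + 72*k**3 + 191*k**2 + 233*k + 116)/(10*k**4 + 32*k**3 + 35*k**2 + 27*k + 12).
Gosper form: A/B · C(k+1)/C(k) with A=1, B=1, C=k**4 + 16*k**3/5 + 7*k**2/2 + 27*k/10 + 6/5.
Need (1)·f(k+1) − (1)·f(k) = k**4 + 16*k**3/5 + 7*k**2/2 + 27*k/10 + 6/5.
Degrees (0,0,4) ⇒ d ≤ 5.
Coefficient equations give f(k) = k*(k + 2)*(2*k**3 - k**2 + k + 2)/10.
Then R = B(k−1)f/C = k*(k + 2)*(2*k**3 - k**2 + k + 2)/(10*k**4 + 32*k**3 + 35*k**2 + 27*k + 12), so s_k = R(k)·t_k = k*(-2*k**4 - 3*k**3 + k**2 - 4*k - 4).
Verify: -10*k**4 - 32*k**3 - 35*k**2 - 27*k - 12 matches t_k.
Evaluate: s_(n+1) = -2*n**5 - 13*n**4 - 31*n**3 - 39*n**2 - 31*n - 12; subtract s_(2) = -128 ⇒ S(n) = -2*n**5 - 13*n**4 - 31*n**3 - 39*n**2 - 31*n + 116.

S(n) = - 2 n^{5} - 13 n^{4} - 31 n^{3} - 39 n^{2} - 31 n + 116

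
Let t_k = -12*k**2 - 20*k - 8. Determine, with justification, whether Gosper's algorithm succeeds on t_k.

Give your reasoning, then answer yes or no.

Yes. s_k = 4*k**2*(-k - 1).

t_(k+1)/t_k = (3*k**2 + 11*k + 10)/(3*k**2 + 5*k + 2).
So A=1 and B=1, with C=k**2 + 5*k/3 + 2/3.
Set up (1)·f(k+1) − (1)·f(k) − (k**2 + 5*k/3 + 2/3) = 0.
deg f ≤ 3 (via 0,0,2).
A polynomial solution: f(k) = k**2*(k + 1)/3.
Get s_k = R·t_k = 4*k**2*(-k - 1) with R(k) = B(k−1)f(k)/C(k) = k**2/(3*k + 2).
s_(k+1) − s_k = -12*k**2 - 20*k - 8 = t_k.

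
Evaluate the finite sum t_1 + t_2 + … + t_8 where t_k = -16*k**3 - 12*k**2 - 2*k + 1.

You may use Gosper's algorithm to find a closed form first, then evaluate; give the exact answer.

t_(k+1)/t_k = (16*k**3 + 60*k**2 + 74*k + 29)/(16*k**3 + 12*k**2 + 2*k - 1).
Gosper form: A/B · C(k+1)/C(k) with A=1, B=1, C=k**3 + 3*k**2/4 + k/8 - 1/16.
f must satisfy (1)·f(k+1) − (1)·f(k) = k**3 + 3*k**2/4 + k/8 - 1/16.
d = 4 from the (0,0,3) case.
A polynomial solution: f(k) = k**2*(4*k**2 - 4*k - 1)/16.
So s_k = (B(k−1)f/C)·t_k = (k**2*(4*k**2 - 4*k - 1)/(16*k**3 + 12*k**2 + 2*k - 1))·t_k = k**2*(-4*k**2 + 4*k + 1).
Verify: -16*k**3 - 12*k**2 - 2*k + 1 matches t_k.
Telescoping: Σ = s_(9) − s_(1) = -23247 − (1) = -23248.

Σ = -23248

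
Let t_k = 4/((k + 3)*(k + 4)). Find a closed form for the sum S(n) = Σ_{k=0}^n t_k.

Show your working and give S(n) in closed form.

S(n) = 4*(n + 1)/(3*(n + 4))

The ratio is (k + 3)/(k + 5).
So A=k + 3 and B=k + 5, with C=1.
Need (k + 3)·f(k+1) − (k + 4)·f(k) = 1.
deg f ≤ 1 (via 1,1,0).
Match coefficients ⇒ f(k) = k/3.
R(k) = B(k−1)·f(k)/C(k) = k*(k + 4)/3; s_k = R·t_k = 4*k/(3*(k + 3)).
Δs = 4/(k**2 + 7*k + 12), as required.
Σ_(k=0)^n t_k = s_(n+1) − s_(0) = (4*(n + 1)/(3*(n + 4))) − (0), i.e. 4*(n + 1)/(3*(n + 4)).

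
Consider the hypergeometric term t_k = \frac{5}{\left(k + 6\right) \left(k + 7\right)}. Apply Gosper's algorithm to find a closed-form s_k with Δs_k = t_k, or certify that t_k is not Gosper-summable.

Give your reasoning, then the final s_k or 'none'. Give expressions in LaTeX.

Compute t_(k+1)/t_k: get (k + 6)/(k + 8).
Gosper form: A/B · C(k+1)/C(k) with A=k + 6, B=k + 8, C=1.
Set up (k + 6)·f(k+1) − (k + 7)·f(k) − (1) = 0.
Degrees (1,1,0) ⇒ d ≤ 1.
Coefficient equations give f(k) = k/6.
Get s_k = R·t_k = 5*k/(6*(k + 6)) with R(k) = B(k−1)f(k)/C(k) = k*(k + 7)/6.
Δs = 5/(k**2 + 13*k + 42), as required.

s_k = \frac{5 k}{6 \left(k + 6\right)}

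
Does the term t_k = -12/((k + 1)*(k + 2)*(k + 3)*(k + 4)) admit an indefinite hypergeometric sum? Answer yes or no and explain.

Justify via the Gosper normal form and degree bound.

Yes. s_k = 2*k*(-k**2 - 6*k - 11)/(3*(k + 1)*(k + 2)*(k + 3)).

Compute t_(k+1)/t_k: get (k + 1)/(k + 5).
Gosper form: A/B · C(k+1)/C(k) with A=k + 1, B=k + 5, C=1.
Solve (k + 1)·f(k+1) − (k + 4)·f(k) = 1.
Bound: deg f ≤ 3.
A polynomial solution: f(k) = k*(k**2 + 6*k + 11)/18.
R(k) = B(k−1)·f(k)/C(k) = k*(k + 4)*(k**2 + 6*k + 11)/18; s_k = R·t_k = 2*k*(-k**2 - 6*k - 11)/(3*(k + 1)*(k + 2)*(k + 3)).
Verify: -12/(k**4 + 10*k**3 + 35*k**2 + 50*k + 24) matches t_k.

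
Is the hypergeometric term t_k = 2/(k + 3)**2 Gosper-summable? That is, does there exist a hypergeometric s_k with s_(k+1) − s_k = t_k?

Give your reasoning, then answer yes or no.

No; the coefficient equations for f are inconsistent.

Compute t_(k+1)/t_k: get (k + 3)**2/(k + 4)**2.
A = k**2 + 6*k + 9, B = k**2 + 8*k + 16, C = 1.
Solve (k**2 + 6*k + 9)·f(k+1) − (k**2 + 6*k + 9)·f(k) = 1.
Bound: deg f ≤ 0.
Generic f = c0 gives residual -1; -1 = 0 cannot hold, so t_k is not Gosper-summable.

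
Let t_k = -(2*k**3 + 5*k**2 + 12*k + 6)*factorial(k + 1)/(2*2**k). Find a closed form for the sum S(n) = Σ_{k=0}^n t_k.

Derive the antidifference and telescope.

S(n) = 2**(-n - 1)*(2**(n + 1) - 2*n**4*factorial(n) - 11*n**3*factorial(n) - 23*n**2*factorial(n) - 22*n*factorial(n) - 8*factorial(n))

t_(k+1)/t_k = (2*k**4 + 15*k**3 + 50*k**2 + 81*k + 50)/(2*(2*k**3 + 5*k**2 + 12*k + 6)).
Factor: A=k/2 + 1; B=1; C=k**3 + 5*k**2/2 + 6*k + 3.
Solve (k/2 + 1)·f(k+1) − (1)·f(k) = k**3 + 5*k**2/2 + 6*k + 3.
d = 2 from the (1,0,3) case.
Match coefficients ⇒ f(k) = 2*k**2 + k + 1.
R(k) = B(k−1)·f(k)/C(k) = 2*(2*k**2 + k + 1)/(2*k**3 + 5*k**2 + 12*k + 6); s_k = R·t_k = -(2*k**2 + k + 1)*factorial(k + 1)/2**k.
s_(k+1) − s_k = -(2*k**3 + 5*k**2 + 12*k + 6)*factorial(k + 1)/(2*2**k) = t_k.
Telescope: S(n) = s_(n+1) − s_(0) = -2**(-n - 1)*(2*n**2 + 5*n + 4)*factorial(n + 2) − (-1) = 2**(-n - 1)*(2**(n + 1) - 2*n**4*factorial(n) - 11*n**3*factorial(n) - 23*n**2*factorial(n) - 22*n*factorial(n) - 8*factorial(n)).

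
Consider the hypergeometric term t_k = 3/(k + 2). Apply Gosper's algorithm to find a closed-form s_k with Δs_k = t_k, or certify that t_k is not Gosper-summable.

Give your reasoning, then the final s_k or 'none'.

t_(k+1)/t_k = (k + 2)/(k + 3).
Factor: A=k + 2; B=k + 3; C=1.
Key eq: (k + 2)·f(k+1) = (k + 2)·f(k) + (1).
Bound: deg f ≤ 0.
f = c0 ⇒ A·f(k+1) − B(k−1)·f(k) − C = -1. The system {-1 = 0} is inconsistent; no antidifference.

no hypergeometric antidifference exists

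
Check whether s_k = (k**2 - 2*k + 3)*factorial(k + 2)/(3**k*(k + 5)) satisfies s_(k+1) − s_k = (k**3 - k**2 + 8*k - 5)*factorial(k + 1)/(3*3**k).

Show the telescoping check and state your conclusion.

s_(k+1) = (k**2 + 2)*factorial(k + 3)/(3*3**k*(k + 6))
s_(k+1) − s_k = (k**4 + 5*k**3 + 5*k**2 + 43*k - 24)*factorial(k + 2)/(3*3**k*(k + 5)*(k + 6))
(s_(k+1) − s_k) − t_k = -(k**4 + 4*k**3 + 41*k - 34)*factorial(k + 1)/(3**k*(k + 5)*(k + 6))

Invalid: residual -(k**4 + 4*k**3 + 41*k - 34)*factorial(k + 1)/(3**k*(k + 5)*(k + 6)) ≠ 0.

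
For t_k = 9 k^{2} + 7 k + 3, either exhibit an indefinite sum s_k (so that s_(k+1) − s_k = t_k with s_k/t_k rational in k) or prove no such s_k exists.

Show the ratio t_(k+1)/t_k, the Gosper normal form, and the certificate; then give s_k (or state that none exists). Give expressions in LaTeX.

The ratio is (9*k**2 + 25*k + 19)/(9*k**2 + 7*k + 3).
Gosper form: A/B · C(k+1)/C(k) with A=1, B=1, C=k**2 + 7*k/9 + 1/3.
Solve (1)·f(k+1) − (1)·f(k) = k**2 + 7*k/9 + 1/3.
Degrees (0,0,2) ⇒ d ≤ 3.
Solve for f: f(k) = k*(3*k**2 - k + 1)/9 (degree 3 ≤ 3).
So s_k = (B(k−1)f/C)·t_k = (k*(3*k**2 - k + 1)/(9*k**2 + 7*k + 3))·t_k = k*(3*k**2 - k + 1).
Δs = 9*k**2 + 7*k + 3, as required.

s_k = k \left(3 k^{2} - k + 1\right)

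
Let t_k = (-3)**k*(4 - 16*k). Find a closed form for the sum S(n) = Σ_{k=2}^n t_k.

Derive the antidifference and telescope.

S(n) = -12*(-3)**n*n - 36

t_(k+1)/t_k = 3*(-4*k - 3)/(4*k - 1).
Gosper form: A/B · C(k+1)/C(k) with A=-3, B=1, C=k - 1/4.
Need (-3)·f(k+1) − (1)·f(k) = k - 1/4.
From deg A=0, deg B=0, deg C=1: d=1.
Match coefficients ⇒ f(k) = -(k - 1)/4.
R(k) = B(k−1)·f(k)/C(k) = -(k - 1)/(4*k - 1); s_k = R·t_k = 4*(-3)**k*(k - 1).
Δs = (-3)**k*(4 - 16*k), as required.
Telescope: S(n) = s_(n+1) − s_(2) = 4*(-3)**(n + 1)*n − (36) = -12*(-3)**n*n - 36.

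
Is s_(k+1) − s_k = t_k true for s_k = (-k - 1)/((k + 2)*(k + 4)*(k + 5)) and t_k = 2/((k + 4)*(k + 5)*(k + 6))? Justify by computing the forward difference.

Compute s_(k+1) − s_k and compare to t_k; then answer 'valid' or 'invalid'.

Invalid: residual (-3*k - 10)/(k**5 + 20*k**4 + 155*k**3 + 580*k**2 + 1044*k + 720) ≠ 0.

s_(k+1) = (-k - 2)/((k + 3)*(k + 5)*(k + 6))
s_(k+1) − s_k = (2*k**2 + 7*k + 2)/(k**5 + 20*k**4 + 155*k**3 + 580*k**2 + 1044*k + 720)
(s_(k+1) − s_k) − t_k = (-3*k - 10)/(k**5 + 20*k**4 + 155*k**3 + 580*k**2 + 1044*k + 720)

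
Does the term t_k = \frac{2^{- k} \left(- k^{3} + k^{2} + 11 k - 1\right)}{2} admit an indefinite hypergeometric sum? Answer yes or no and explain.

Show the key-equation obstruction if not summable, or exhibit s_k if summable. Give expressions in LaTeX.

The ratio is (k**3/2 + k**2 - 5*k - 5)/(k**3 - k**2 - 11*k + 1).
So A=1/2 and B=1, with C=k**3 - k**2 - 11*k + 1.
Need (1/2)·f(k+1) − (1)·f(k) = k**3 - k**2 - 11*k + 1.
deg f ≤ 3 (via 0,0,3).
Solve for f: f(k) = -2*k*(k**2 + 2*k - 4) (degree 3 ≤ 3).
So s_k = (B(k−1)f/C)·t_k = (-2*k*(k**2 + 2*k - 4)/(k**3 - k**2 - 11*k + 1))·t_k = k*(k**2 + 2*k - 4)/2**k.
s_(k+1) − s_k = (-k**3 + k**2 + 11*k - 1)/(2*2**k) = t_k.

Yes. s_k = 2^{- k} k \left(k^{2} + 2 k - 4\right).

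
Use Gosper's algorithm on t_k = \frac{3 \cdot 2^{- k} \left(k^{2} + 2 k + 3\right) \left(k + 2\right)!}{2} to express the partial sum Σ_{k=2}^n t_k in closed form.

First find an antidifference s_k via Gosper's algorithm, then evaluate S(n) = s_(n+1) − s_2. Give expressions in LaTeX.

S(n) = -36 + \frac{3 \cdot 2^{- n} n \left(n + 3\right)!}{2} + \frac{3 \cdot 2^{- n} \left(n + 3\right)!}{2}

Ratio r(k) = (k + 3)*(2*k + (k + 1)**2 + 5)/(2*(k**2 + 2*k + 3)).
So A=k/2 + 3/2 and B=1, with C=k**2 + 2*k + 3.
f must satisfy (k/2 + 3/2)·f(k+1) − (1)·f(k) = k**2 + 2*k + 3.
From deg A=1, deg B=0, deg C=2: d=1.
A polynomial solution: f(k) = 2*k.
R(k) = B(k−1)·f(k)/C(k) = 2*k/(k**2 + 2*k + 3); s_k = R·t_k = 3*k*factorial(k + 2)/2**k.
s_(k+1) − s_k = 3*(k**2 + 2*k + 3)*factorial(k + 2)/(2*2**k) = t_k.
Telescope: S(n) = s_(n+1) − s_(2) = 3*2**(-n - 1)*(n + 1)*factorial(n + 3) − (36) = -36 + 3*n*factorial(n + 3)/(2*2**n) + 3*factorial(n + 3)/(2*2**n).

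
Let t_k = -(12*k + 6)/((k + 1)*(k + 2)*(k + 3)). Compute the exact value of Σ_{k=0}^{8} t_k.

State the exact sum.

Ratio r(k) = (k + 1)*(2*k + 3)/((k + 4)*(2*k + 1)).
Gosper form: A/B · C(k+1)/C(k) with A=k + 1, B=k + 4, C=k + 1/2.
Key eq: (k + 1)·f(k+1) = (k + 3)·f(k) + (k + 1/2).
d = 2 from the (1,1,1) case.
Solving with deg f ≤ 2: f(k) = k*(3*k + 1)/8.
Get s_k = R·t_k = -3*k*(3*k + 1)/(2*(k + 1)*(k + 2)) with R(k) = B(k−1)f(k)/C(k) = k*(k + 3)*(3*k + 1)/(4*(2*k + 1)).
Δs = 6*(-2*k - 1)/(k**3 + 6*k**2 + 11*k + 6), as required.
Telescoping: Σ = s_(9) − s_(0) = -189/55 − (0) = -189/55.

Σ = -189/55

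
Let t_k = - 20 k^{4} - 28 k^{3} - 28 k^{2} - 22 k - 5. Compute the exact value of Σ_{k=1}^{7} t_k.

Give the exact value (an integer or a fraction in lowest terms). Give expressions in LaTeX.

Compute t_(k+1)/t_k: get (20*k**4 + 108*k**3 + 232*k**2 + 242*k + 103)/(20*k**4 + 28*k**3 + 28*k**2 + 22*k + 5).
Normal form (A,B,C) = (1, 1, k**4 + 7*k**3/5 + 7*k**2/5 + 11*k/10 + 1/4).
Need (1)·f(k+1) − (1)·f(k) = k**4 + 7*k**3/5 + 7*k**2/5 + 11*k/10 + 1/4.
Degrees (0,0,4) ⇒ d ≤ 5.
A polynomial solution: f(k) = k*(4*k**4 - 3*k**3 + 2*k**2 + 4*k - 2)/20.
Get s_k = R·t_k = k*(-4*k**4 + 3*k**3 - 2*k**2 - 4*k + 2) with R(k) = B(k−1)f(k)/C(k) = k*(4*k**4 - 3*k**3 + 2*k**2 + 4*k - 2)/(20*k**4 + 28*k**3 + 28*k**2 + 22*k + 5).
Check: Δs_k = -20*k**4 - 28*k**3 - 28*k**2 - 22*k - 5. ✓
Telescoping: Σ = s_(8) − s_(1) = -120048 − (-5) = -120043.

Σ = -120043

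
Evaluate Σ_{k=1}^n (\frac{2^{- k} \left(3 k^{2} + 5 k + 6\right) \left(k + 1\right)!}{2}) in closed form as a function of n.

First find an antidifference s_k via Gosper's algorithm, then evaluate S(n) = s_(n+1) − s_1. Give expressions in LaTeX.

Compute t_(k+1)/t_k: get (k + 2)*(5*k + 3*(k + 1)**2 + 11)/(2*(3*k**2 + 5*k + 6)).
Gosper form: A/B · C(k+1)/C(k) with A=k/2 + 1, B=1, C=k**2 + 5*k/3 + 2.
Set up (k/2 + 1)·f(k+1) − (1)·f(k) − (k**2 + 5*k/3 + 2) = 0.
Degrees (1,0,2) ⇒ d ≤ 1.
Solve for f: f(k) = 2*(3*k + 2)/3 (degree 1 ≤ 1).
So s_k = (B(k−1)f/C)·t_k = (2*(3*k + 2)/(3*k**2 + 5*k + 6))·t_k = (3*k + 2)*factorial(k + 1)/2**k.
Verify: (3*k**2 + 5*k + 6)*factorial(k + 1)/(2*2**k) matches t_k.
Telescope: S(n) = s_(n+1) − s_(1) = 2**(-n - 1)*(3*n + 5)*factorial(n + 2) − (5) = (-10*2**n + 3*n**3*factorial(n) + 14*n**2*factorial(n) + 21*n*factorial(n) + 10*factorial(n))/(2*2**n).

S(n) = \frac{2^{- n} \left(- 10 \cdot 2^{n} + 3 n^{3} n! + 14 n^{2} n! + 21 n n! + 10 n!\right)}{2}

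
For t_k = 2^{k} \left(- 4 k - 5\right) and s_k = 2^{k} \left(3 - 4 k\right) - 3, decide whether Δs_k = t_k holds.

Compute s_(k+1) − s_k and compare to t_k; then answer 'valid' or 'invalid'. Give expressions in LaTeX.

valid (s_(k+1) − s_k reduces to t_k)

s_(k+1) = -2*2**k*(4*k + 1) - 3
s_(k+1) − s_k = 2**k*(-4*k - 5)
(s_(k+1) − s_k) − t_k = 0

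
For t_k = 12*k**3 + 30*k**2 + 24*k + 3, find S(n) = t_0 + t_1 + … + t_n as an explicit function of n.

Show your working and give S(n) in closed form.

The ratio is (4*k**3 + 22*k**2 + 40*k + 23)/(4*k**3 + 10*k**2 + 8*k + 1).
Normal form (A,B,C) = (1, 1, k**3 + 5*k**2/2 + 2*k + 1/4).
Set up (1)·f(k+1) − (1)·f(k) − (k**3 + 5*k**2/2 + 2*k + 1/4) = 0.
deg f ≤ 4 (via 0,0,3).
Match coefficients ⇒ f(k) = k*(3*k**3 + 4*k**2 - 4)/12.
R(k) = B(k−1)·f(k)/C(k) = k*(3*k**3 + 4*k**2 - 4)/(3*(4*k**3 + 10*k**2 + 8*k + 1)); s_k = R·t_k = k*(3*k**3 + 4*k**2 - 4).
Δs = 12*k**3 + 30*k**2 + 24*k + 3, as required.
Evaluate: s_(n+1) = 3*n**4 + 16*n**3 + 30*n**2 + 20*n + 3; subtract s_(0) = 0 ⇒ S(n) = 3*n**4 + 16*n**3 + 30*n**2 + 20*n + 3.

S(n) = 3*n**4 + 16*n**3 + 30*n**2 + 20*n + 3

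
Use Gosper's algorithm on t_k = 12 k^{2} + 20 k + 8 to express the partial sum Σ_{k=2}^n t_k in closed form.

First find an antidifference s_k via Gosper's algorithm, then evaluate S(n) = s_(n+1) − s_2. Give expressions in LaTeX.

Compute t_(k+1)/t_k: get (3*k**2 + 11*k + 10)/(3*k**2 + 5*k + 2).
So A=1 and B=1, with C=k**2 + 5*k/3 + 2/3.
Set up (1)·f(k+1) − (1)·f(k) − (k**2 + 5*k/3 + 2/3) = 0.
Bound: deg f ≤ 3.
Coefficient equations give f(k) = k**2*(k + 1)/3.
So s_k = (B(k−1)f/C)·t_k = (k**2/(3*k + 2))·t_k = 4*k**2*(k + 1).
Check: Δs_k = 12*k**2 + 20*k + 8. ✓
Telescope: S(n) = s_(n+1) − s_(2) = 4*n**3 + 16*n**2 + 20*n + 8 − (48) = 4*n**3 + 16*n**2 + 20*n - 40.

S(n) = 4 n^{3} + 16 n^{2} + 20 n - 40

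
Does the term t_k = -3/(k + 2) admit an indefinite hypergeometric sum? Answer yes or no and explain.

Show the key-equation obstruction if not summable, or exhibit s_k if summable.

No; the coefficient equations for f are inconsistent.

Compute t_(k+1)/t_k: get (k + 2)/(k + 3).
Take A(k)=k + 2, B(k)=k + 3, C(k)=1.
f must satisfy (k + 2)·f(k+1) − (k + 2)·f(k) = 1.
Bound: deg f ≤ 0.
Write f(k) = c0. Then LHS − RHS = -1, requiring -1 = 0: contradictory. No certificate.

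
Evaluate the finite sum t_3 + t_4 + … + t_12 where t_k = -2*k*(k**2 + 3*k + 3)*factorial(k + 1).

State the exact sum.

r(k) = (k + 1)*(k + 2)*(3*k + (k + 1)**2 + 6)/(k*(k**2 + 3*k + 3)) after simplifying.
Normal form (A,B,C) = (k + 2, 1, k**3 + 3*k**2 + 3*k).
f must satisfy (k + 2)·f(k+1) − (1)·f(k) = k**3 + 3*k**2 + 3*k.
Degrees (1,0,3) ⇒ d ≤ 2.
Solve for f: f(k) = k**2 - 2 (degree 2 ≤ 2).
Certificate R = B(k−1)f/C = (k**2 - 2)/(k*(k**2 + 3*k + 3)) gives s_k = -2*(k**2 - 2)*factorial(k + 1).
Δs = -2*k*(k**2 + 3*k + 3)*factorial(k + 1), as required.
Σ_(k=3)^(12) t_k = s_(13) − s_(3) = -29117549260800 − (-336) = -29117549260464.

Σ = -29117549260464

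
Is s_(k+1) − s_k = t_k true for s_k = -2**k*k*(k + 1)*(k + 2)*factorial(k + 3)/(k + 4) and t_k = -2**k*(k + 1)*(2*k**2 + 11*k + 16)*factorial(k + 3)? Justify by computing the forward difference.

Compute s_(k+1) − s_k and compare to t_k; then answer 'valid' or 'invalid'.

Invalid: residual 2**(k + 1)*(k + 1)*(2*k**3 + 19*k**2 + 59*k + 64)*factorial(k + 3)/((k + 4)*(k + 5)) ≠ 0.

s_(k+1) = -2**(k + 1)*(k + 1)*(k + 2)*(k + 3)*factorial(k + 4)/(k + 5)
s_(k+1) − s_k = -2**k*(k + 1)*(k + 2)*(2*k**3 + 21*k**2 + 75*k + 96)*factorial(k + 3)/((k + 4)*(k + 5))
(s_(k+1) − s_k) − t_k = 2**(k + 1)*(k + 1)*(2*k**3 + 19*k**2 + 59*k + 64)*factorial(k + 3)/((k + 4)*(k + 5))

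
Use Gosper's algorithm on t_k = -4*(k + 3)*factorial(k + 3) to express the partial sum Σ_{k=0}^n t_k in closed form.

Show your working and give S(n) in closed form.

S(n) = 24 - 4*factorial(n + 4)

Compute t_(k+1)/t_k: get (k + 4)**2/(k + 3).
A = k + 4, B = 1, C = k + 3.
Need (k + 4)·f(k+1) − (1)·f(k) = k + 3.
Degrees (1,0,1) ⇒ d ≤ 0.
A polynomial solution: f(k) = 1.
Certificate R = B(k−1)f/C = 1/(k + 3) gives s_k = -4*factorial(k + 3).
Verify: -4*(k + 3)*factorial(k + 3) matches t_k.
Σ_(k=0)^n t_k = s_(n+1) − s_(0) = (-4*factorial(n + 4)) − (-24), i.e. 24 - 4*factorial(n + 4).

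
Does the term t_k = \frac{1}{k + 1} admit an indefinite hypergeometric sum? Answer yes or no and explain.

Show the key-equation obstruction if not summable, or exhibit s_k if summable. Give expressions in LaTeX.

t_(k+1)/t_k = (k + 1)/(k + 2).
Gosper form: A/B · C(k+1)/C(k) with A=k + 1, B=k + 2, C=1.
Need (k + 1)·f(k+1) − (k + 1)·f(k) = 1.
Degrees (1,1,0) ⇒ d ≤ 0.
Write f(k) = c0. Then LHS − RHS = -1, requiring -1 = 0: contradictory. No certificate.

No — t_k has no hypergeometric antidifference.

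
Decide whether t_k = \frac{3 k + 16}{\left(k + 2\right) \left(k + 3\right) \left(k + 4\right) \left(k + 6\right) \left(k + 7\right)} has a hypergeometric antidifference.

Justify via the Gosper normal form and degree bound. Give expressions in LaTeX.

Yes. s_k = \frac{k \left(k^{2} + 11 k + 36\right)}{36 \left(k^{3} + 11 k^{2} + 36 k + 36\right)}.

t_(k+1)/t_k = (k + 2)*(k + 6)*(3*k + 19)/((k + 5)*(k + 8)*(3*k + 16)).
Gosper form: A/B · C(k+1)/C(k) with A=k + 2, B=k + 8, C=k**2 + 31*k/3 + 80/3.
f must satisfy (k + 2)·f(k+1) − (k + 7)·f(k) = k**2 + 31*k/3 + 80/3.
Bound: deg f ≤ 5.
Match coefficients ⇒ f(k) = k*(k + 4)*(k + 5)*(k**2 + 11*k + 36)/108.
Get s_k = R·t_k = k*(k**2 + 11*k + 36)/(36*(k**3 + 11*k**2 + 36*k + 36)) with R(k) = B(k−1)f(k)/C(k) = k*(k + 4)*(k + 7)*(k**2 + 11*k + 36)/(36*(3*k + 16)).
s_(k+1) − s_k = (3*k + 16)/(k**5 + 22*k**4 + 185*k**3 + 740*k**2 + 1404*k + 1008) = t_k.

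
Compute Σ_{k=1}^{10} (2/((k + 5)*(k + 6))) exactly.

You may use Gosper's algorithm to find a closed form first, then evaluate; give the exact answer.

t_(k+1)/t_k = (k + 5)/(k + 7).
Normal form (A,B,C) = (k + 5, k + 7, 1).
Set up (k + 5)·f(k+1) − (k + 6)·f(k) − (1) = 0.
d = 1 from the (1,1,0) case.
Solve for f: f(k) = k/5 (degree 1 ≤ 1).
Then R = B(k−1)f/C = k*(k + 6)/5, so s_k = R(k)·t_k = 2*k/(5*(k + 5)).
Verify: 2/(k**2 + 11*k + 30) matches t_k.
Sum = s_(11) − s_(1); s_(11) = 11/40, s_(1) = 1/15 ⇒ 5/24.

Σ = 5/24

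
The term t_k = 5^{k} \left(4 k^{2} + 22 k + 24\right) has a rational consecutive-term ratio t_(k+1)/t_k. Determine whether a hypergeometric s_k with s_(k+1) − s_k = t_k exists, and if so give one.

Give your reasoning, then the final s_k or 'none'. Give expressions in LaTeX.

t_(k+1)/t_k = 5*(2*k**2 + 15*k + 25)/(2*k**2 + 11*k + 12).
Factor: A=5; B=1; C=k**2 + 11*k/2 + 6.
Key eq: (5)·f(k+1) = (1)·f(k) + (k**2 + 11*k/2 + 6).
From deg A=0, deg B=0, deg C=2: d=2.
Solve for f: f(k) = (k**2 + 3*k + 1)/4 (degree 2 ≤ 2).
So s_k = (B(k−1)f/C)·t_k = ((k**2 + 3*k + 1)/(2*(k + 4)*(2*k + 3)))·t_k = 5**k*(k**2 + 3*k + 1).
Check: Δs_k = 5**k*(4*k**2 + 22*k + 24). ✓

s_k = 5^{k} \left(k^{2} + 3 k + 1\right)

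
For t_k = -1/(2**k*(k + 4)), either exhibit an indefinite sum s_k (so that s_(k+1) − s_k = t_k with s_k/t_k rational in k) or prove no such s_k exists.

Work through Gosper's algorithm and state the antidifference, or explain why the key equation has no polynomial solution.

none (Gosper's algorithm certifies no s_k)

The ratio is (k + 4)/(2*(k + 5)).
A = k/2 + 2, B = k + 5, C = 1.
f must satisfy (k/2 + 2)·f(k+1) − (k + 4)·f(k) = 1.
From deg A=1, deg B=1, deg C=0: d=-1.
deg f ≤ -1 is impossible — no certificate.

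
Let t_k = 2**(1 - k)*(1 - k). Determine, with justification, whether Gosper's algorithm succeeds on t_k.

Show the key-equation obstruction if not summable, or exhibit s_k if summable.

r(k) = k/(2*(k - 1)) after simplifying.
So A=1/2 and B=1, with C=k - 1.
Need (1/2)·f(k+1) − (1)·f(k) = k - 1.
d = 1 from the (0,0,1) case.
Coefficient equations give f(k) = -2*k.
Certificate R = B(k−1)f/C = -2*k/(k - 1) gives s_k = 2**(2 - k)*k.
Verify: 2**(1 - k)*(1 - k) matches t_k.

Yes. s_k = 2**(2 - k)*k.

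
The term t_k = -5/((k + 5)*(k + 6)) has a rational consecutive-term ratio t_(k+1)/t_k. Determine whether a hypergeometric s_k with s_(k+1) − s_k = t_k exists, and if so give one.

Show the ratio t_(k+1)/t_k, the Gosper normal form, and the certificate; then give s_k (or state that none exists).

t_(k+1)/t_k = (k + 5)/(k + 7).
Normal form (A,B,C) = (k + 5, k + 7, 1).
f must satisfy (k + 5)·f(k+1) − (k + 6)·f(k) = 1.
d = 1 from the (1,1,0) case.
Solve for f: f(k) = k/5 (degree 1 ≤ 1).
So s_k = (B(k−1)f/C)·t_k = (k*(k + 6)/5)·t_k = -k/(k + 5).
s_(k+1) − s_k = -5/(k**2 + 11*k + 30) = t_k.

s_k = -k/(k + 5)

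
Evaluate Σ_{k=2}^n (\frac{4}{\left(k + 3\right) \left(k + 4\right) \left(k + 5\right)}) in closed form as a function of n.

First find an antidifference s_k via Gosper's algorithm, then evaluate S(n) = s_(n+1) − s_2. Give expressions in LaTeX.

Step 1: r(k) = (k + 3)/(k + 6).
Normal form (A,B,C) = (k + 3, k + 6, 1).
Need (k + 3)·f(k+1) − (k + 5)·f(k) = 1.
Degrees (1,1,0) ⇒ d ≤ 2.
Match coefficients ⇒ f(k) = k*(k + 7)/24.
Certificate R = B(k−1)f/C = k*(k + 5)*(k + 7)/24 gives s_k = k*(k + 7)/(6*(k + 3)*(k + 4)).
Check: Δs_k = 4/(k**3 + 12*k**2 + 47*k + 60). ✓
s_(n+1) = (n**2 + 9*n + 8)/(6*(n**2 + 9*n + 20)) and s_(2) = 1/10, so S(n) = (n**2 + 9*n - 10)/(15*(n**2 + 9*n + 20)).

S(n) = \frac{n^{2} + 9 n - 10}{15 \left(n^{2} + 9 n + 20\right)}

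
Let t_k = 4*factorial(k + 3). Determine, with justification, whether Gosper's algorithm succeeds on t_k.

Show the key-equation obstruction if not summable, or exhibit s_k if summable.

No — key equation has no polynomial f.

The ratio is k + 4.
So A=k + 4 and B=1, with C=1.
Need (k + 4)·f(k+1) − (1)·f(k) = 1.
Bound: deg f ≤ -1.
Bound -1 < 0, so the key equation has no polynomial solution.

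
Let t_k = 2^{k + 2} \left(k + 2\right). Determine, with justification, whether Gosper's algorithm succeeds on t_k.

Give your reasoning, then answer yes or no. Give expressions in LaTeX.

Yes. s_k = 2^{k + 2} k.

t_(k+1)/t_k = 2*(k + 3)/(k + 2).
Take A(k)=2, B(k)=1, C(k)=k + 2.
f must satisfy (2)·f(k+1) − (1)·f(k) = k + 2.
Degrees (0,0,1) ⇒ d ≤ 1.
A polynomial solution: f(k) = k.
So s_k = (B(k−1)f/C)·t_k = (k/(k + 2))·t_k = 2**(k + 2)*k.
Verify: 2**(k + 2)*(k + 2) matches t_k.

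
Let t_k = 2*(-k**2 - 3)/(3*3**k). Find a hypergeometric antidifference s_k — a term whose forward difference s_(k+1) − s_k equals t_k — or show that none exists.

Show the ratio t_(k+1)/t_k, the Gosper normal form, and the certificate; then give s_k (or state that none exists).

s_k = (k**2 + k + 4)/3**k

The ratio is ((k + 1)**2 + 3)/(3*(k**2 + 3)).
Factor: A=1/3; B=1; C=k**2 + 3.
Solve (1/3)·f(k+1) − (1)·f(k) = k**2 + 3.
d = 2 from the (0,0,2) case.
Match coefficients ⇒ f(k) = -3*(k**2 + k + 4)/2.
Then R = B(k−1)f/C = -3*(k**2 + k + 4)/(2*(k**2 + 3)), so s_k = R(k)·t_k = (k**2 + k + 4)/3**k.
Verify: 2*(-k**2 - 3)/(3*3**k) matches t_k.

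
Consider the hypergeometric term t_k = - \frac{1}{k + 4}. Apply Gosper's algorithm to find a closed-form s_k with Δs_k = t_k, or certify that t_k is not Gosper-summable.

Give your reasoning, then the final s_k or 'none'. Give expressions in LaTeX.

The ratio is (k + 4)/(k + 5).
So A=k + 4 and B=k + 5, with C=1.
Key eq: (k + 4)·f(k+1) = (k + 4)·f(k) + (1).
From deg A=1, deg B=1, deg C=0: d=0.
Write f(k) = c0. Then LHS − RHS = -1, requiring -1 = 0: contradictory. No certificate.

none (Gosper's algorithm certifies no s_k)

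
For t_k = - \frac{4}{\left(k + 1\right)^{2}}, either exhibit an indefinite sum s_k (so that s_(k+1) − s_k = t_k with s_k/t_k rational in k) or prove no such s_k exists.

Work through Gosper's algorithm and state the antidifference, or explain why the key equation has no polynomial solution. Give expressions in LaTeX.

none (Gosper's algorithm certifies no s_k)

The ratio is (k + 1)**2/(k + 2)**2.
Normal form (A,B,C) = (k**2 + 2*k + 1, k**2 + 4*k + 4, 1).
Need (k**2 + 2*k + 1)·f(k+1) − (k**2 + 2*k + 1)·f(k) = 1.
d = 0 from the (2,2,0) case.
Write f(k) = c0. Then LHS − RHS = -1, requiring -1 = 0: contradictory. No certificate.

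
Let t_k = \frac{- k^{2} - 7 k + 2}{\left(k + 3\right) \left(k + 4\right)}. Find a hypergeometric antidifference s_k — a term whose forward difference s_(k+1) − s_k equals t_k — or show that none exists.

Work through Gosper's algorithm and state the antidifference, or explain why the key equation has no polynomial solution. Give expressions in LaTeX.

Compute t_(k+1)/t_k: get (k + 3)*(7*k + (k + 1)**2 + 5)/((k + 5)*(k**2 + 7*k - 2)).
Normal form (A,B,C) = (k + 3, k + 5, k**2 + 7*k - 2).
Key eq: (k + 3)·f(k+1) = (k + 4)·f(k) + (k**2 + 7*k - 2).
Degrees (1,1,2) ⇒ d ≤ 2.
Solve for f: f(k) = k*(3*k - 5)/3 (degree 2 ≤ 2).
So s_k = (B(k−1)f/C)·t_k = (k*(k + 4)*(3*k - 5)/(3*(k**2 + 7*k - 2)))·t_k = k*(5 - 3*k)/(3*(k + 3)).
Check: Δs_k = (-k**2 - 7*k + 2)/(k**2 + 7*k + 12). ✓

s_k = \frac{k \left(5 - 3 k\right)}{3 \left(k + 3\right)}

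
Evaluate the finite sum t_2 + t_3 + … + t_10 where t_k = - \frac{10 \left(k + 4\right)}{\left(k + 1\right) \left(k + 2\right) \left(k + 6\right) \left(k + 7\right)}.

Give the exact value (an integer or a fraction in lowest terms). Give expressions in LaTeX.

Σ = -25/136

t_(k+1)/t_k = (k + 1)*(k + 5)*(k + 6)/((k + 3)*(k + 4)*(k + 8)).
Factor: A=k + 1; B=k + 8; C=k**4 + 16*k**3 + 95*k**2 + 248*k + 240.
Need (k + 1)·f(k+1) − (k + 7)·f(k) = k**4 + 16*k**3 + 95*k**2 + 248*k + 240.
deg f ≤ 6 (via 1,1,4).
Solving with deg f ≤ 6: f(k) = k*(k + 2)*(k + 3)*(k + 4)*(k + 5)*(k + 7)/12.
Then R = B(k−1)f/C = k*(k + 2)*(k + 7)**2/(12*(k + 4)), so s_k = R(k)·t_k = 5*k*(-k - 7)/(6*(k**2 + 7*k + 6)).
Δs = 10*(-k - 4)/(k**4 + 16*k**3 + 83*k**2 + 152*k + 84), as required.
Sum = s_(11) − s_(2); s_(11) = -55/68, s_(2) = -5/8 ⇒ -25/136.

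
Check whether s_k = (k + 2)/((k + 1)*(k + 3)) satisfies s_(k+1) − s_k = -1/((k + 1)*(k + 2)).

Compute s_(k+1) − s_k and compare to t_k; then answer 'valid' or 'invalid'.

s_(k+1) = (k + 3)/((k + 2)*(k + 4))
s_(k+1) − s_k = (-k**2 - 5*k - 7)/(k**4 + 10*k**3 + 35*k**2 + 50*k + 24)
(s_(k+1) − s_k) − t_k = (2*k + 5)/(k**4 + 10*k**3 + 35*k**2 + 50*k + 24)

Invalid: residual (2*k + 5)/(k**4 + 10*k**3 + 35*k**2 + 50*k + 24) ≠ 0.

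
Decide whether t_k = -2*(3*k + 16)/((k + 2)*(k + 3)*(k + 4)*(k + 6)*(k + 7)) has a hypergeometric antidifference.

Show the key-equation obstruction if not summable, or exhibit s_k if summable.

The ratio is (k + 2)*(k + 6)*(3*k + 19)/((k + 5)*(k + 8)*(3*k + 16)).
Normal form (A,B,C) = (k + 2, k + 8, k**2 + 31*k/3 + 80/3).
Key eq: (k + 2)·f(k+1) = (k + 7)·f(k) + (k**2 + 31*k/3 + 80/3).
Bound: deg f ≤ 5.
Coefficient equations give f(k) = k*(k + 4)*(k + 5)*(k**2 + 11*k + 36)/108.
Certificate R = B(k−1)f/C = k*(k + 4)*(k + 7)*(k**2 + 11*k + 36)/(36*(3*k + 16)) gives s_k = k*(-k**2 - 11*k - 36)/(18*(k**3 + 11*k**2 + 36*k + 36)).
s_(k+1) − s_k = 2*(-3*k - 16)/(k**5 + 22*k**4 + 185*k**3 + 740*k**2 + 1404*k + 1008) = t_k.

Yes. s_k = k*(-k**2 - 11*k - 36)/(18*(k**3 + 11*k**2 + 36*k + 36)).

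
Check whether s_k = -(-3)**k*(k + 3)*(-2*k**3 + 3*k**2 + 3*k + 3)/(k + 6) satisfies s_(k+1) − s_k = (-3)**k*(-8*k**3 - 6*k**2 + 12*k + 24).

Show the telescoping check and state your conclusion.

s_(k+1) = (-3)**(k + 1)*(2*k**4 + 11*k**3 + 9*k**2 - 19*k - 28)/(k + 7)
s_(k+1) − s_k = (-3)**k*(-8*k**5 - 86*k**4 - 234*k**3 - 9*k**2 + 519*k + 567)/(k**2 + 13*k + 42)
(s_(k+1) − s_k) − t_k = (-3)**(k + 1)*(-8*k**4 - 56*k**3 - 21*k**2 + 99*k + 147)/(k**2 + 13*k + 42)

Invalid: residual (-3)**(k + 1)*(-8*k**4 - 56*k**3 - 21*k**2 + 99*k + 147)/(k**2 + 13*k + 42) ≠ 0.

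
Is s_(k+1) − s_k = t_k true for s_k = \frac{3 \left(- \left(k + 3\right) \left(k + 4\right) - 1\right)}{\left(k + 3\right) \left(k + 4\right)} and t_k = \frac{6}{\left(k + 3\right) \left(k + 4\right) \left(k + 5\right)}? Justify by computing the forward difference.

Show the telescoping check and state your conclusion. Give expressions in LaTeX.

s_(k+1) = 3*(-(k + 4)*(k + 5) - 1)/((k + 4)*(k + 5))
s_(k+1) − s_k = 6/(k**3 + 12*k**2 + 47*k + 60)
(s_(k+1) − s_k) − t_k = 0

Valid — Δs_k = t_k.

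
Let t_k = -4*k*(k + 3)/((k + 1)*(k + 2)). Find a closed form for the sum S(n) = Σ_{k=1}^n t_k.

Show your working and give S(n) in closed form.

Step 1: r(k) = (k + 1)**2*(k + 4)/(k*(k + 3)**2).
So A=k + 1 and B=k + 3, with C=k**2 + 3*k.
f must satisfy (k + 1)·f(k+1) − (k + 2)·f(k) = k**2 + 3*k.
d = 2 from the (1,1,2) case.
A polynomial solution: f(k) = k*(k - 1).
Certificate R = B(k−1)f/C = (k - 1)*(k + 2)/(k + 3) gives s_k = 4*k*(1 - k)/(k + 1).
Δs = 4*k*(-k - 3)/(k**2 + 3*k + 2), as required.
Σ_(k=1)^n t_k = s_(n+1) − s_(1) = (4*n*(-n - 1)/(n + 2)) − (0), i.e. 4*n*(-n - 1)/(n + 2).

S(n) = 4*n*(-n - 1)/(n + 2)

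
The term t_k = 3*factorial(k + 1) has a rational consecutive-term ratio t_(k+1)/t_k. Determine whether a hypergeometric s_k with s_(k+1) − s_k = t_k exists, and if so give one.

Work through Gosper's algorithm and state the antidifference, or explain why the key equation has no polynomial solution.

The ratio is k + 2.
A = k + 2, B = 1, C = 1.
Solve (k + 2)·f(k+1) − (1)·f(k) = 1.
deg f ≤ -1 (via 1,0,0).
deg f ≤ -1 is impossible — no certificate.

none (Gosper's algorithm certifies no s_k)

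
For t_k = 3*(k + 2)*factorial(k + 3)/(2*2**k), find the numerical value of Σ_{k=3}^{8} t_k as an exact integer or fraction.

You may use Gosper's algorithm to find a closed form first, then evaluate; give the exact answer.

Σ = 2806380

Ratio r(k) = (k + 3)*(k + 4)/(2*(k + 2)).
A = k/2 + 2, B = 1, C = k + 2.
Need (k/2 + 2)·f(k+1) − (1)·f(k) = k + 2.
Bound: deg f ≤ 0.
Match coefficients ⇒ f(k) = 2.
Get s_k = R·t_k = 3*factorial(k + 3)/2**k with R(k) = B(k−1)f(k)/C(k) = 2/(k + 2).
Verify: 3*(k + 2)*factorial(k + 3)/(2*2**k) matches t_k.
Evaluate s at k=9 and k=3: 2806650 and 270; difference 2806380.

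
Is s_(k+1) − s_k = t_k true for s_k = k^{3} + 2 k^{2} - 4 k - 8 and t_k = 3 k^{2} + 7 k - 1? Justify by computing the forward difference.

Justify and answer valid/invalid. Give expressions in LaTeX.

valid (s_(k+1) − s_k reduces to t_k)

s_(k+1) = k**3 + 5*k**2 + 3*k - 9
s_(k+1) − s_k = 3*k**2 + 7*k - 1
(s_(k+1) − s_k) − t_k = 0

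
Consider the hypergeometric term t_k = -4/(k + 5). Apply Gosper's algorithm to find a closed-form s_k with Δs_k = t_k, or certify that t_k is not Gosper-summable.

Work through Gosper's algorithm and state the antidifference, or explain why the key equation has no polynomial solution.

no hypergeometric antidifference exists

Ratio r(k) = (k + 5)/(k + 6).
A = k + 5, B = k + 6, C = 1.
Key eq: (k + 5)·f(k+1) = (k + 5)·f(k) + (1).
deg f ≤ 0 (via 1,1,0).
Put f(k) = c0: A·f(k+1) − B(k−1)·f(k) − C = -1; need -1 = 0 — inconsistent ⇒ no f, not summable.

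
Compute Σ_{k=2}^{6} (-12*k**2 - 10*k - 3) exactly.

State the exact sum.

Σ = -1295

t_(k+1)/t_k = (12*k**2 + 34*k + 25)/(12*k**2 + 10*k + 3).
Take A(k)=1, B(k)=1, C(k)=k**2 + 5*k/6 + 1/4.
f must satisfy (1)·f(k+1) − (1)·f(k) = k**2 + 5*k/6 + 1/4.
d = 3 from the (0,0,2) case.
A polynomial solution: f(k) = k**2*(4*k - 1)/12.
Certificate R = B(k−1)f/C = k**2*(4*k - 1)/(12*k**2 + 10*k + 3) gives s_k = k**2*(1 - 4*k).
s_(k+1) − s_k = -12*k**2 - 10*k - 3 = t_k.
Sum = s_(7) − s_(2); s_(7) = -1323, s_(2) = -28 ⇒ -1295.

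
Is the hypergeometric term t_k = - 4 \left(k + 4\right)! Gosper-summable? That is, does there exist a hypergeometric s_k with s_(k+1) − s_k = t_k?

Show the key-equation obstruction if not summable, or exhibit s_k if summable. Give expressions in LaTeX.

Ratio r(k) = k + 5.
Factor: A=k + 5; B=1; C=1.
Need (k + 5)·f(k+1) − (1)·f(k) = 1.
Degrees (1,0,0) ⇒ d ≤ -1.
d = -1 < 0 ⇒ no nonzero polynomial f; not summable.

No; the degree bound rules out any f.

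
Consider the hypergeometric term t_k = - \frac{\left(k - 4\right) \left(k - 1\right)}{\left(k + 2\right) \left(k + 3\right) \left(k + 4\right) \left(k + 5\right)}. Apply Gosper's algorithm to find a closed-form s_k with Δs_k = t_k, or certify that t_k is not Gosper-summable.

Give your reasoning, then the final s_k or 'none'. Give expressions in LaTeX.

Step 1: r(k) = k*(k - 3)*(k + 2)/((k - 4)*(k - 1)*(k + 6)).
A = k + 2, B = k + 6, C = k**2 - 5*k + 4.
Solve (k + 2)·f(k+1) − (k + 5)·f(k) = k**2 - 5*k + 4.
From deg A=1, deg B=1, deg C=2: d=3.
Coefficient equations give f(k) = k*(k**2 - 3*k + 26)/12.
Get s_k = R·t_k = k*(-k**2 + 3*k - 26)/(12*(k**3 + 9*k**2 + 26*k + 24)) with R(k) = B(k−1)f(k)/C(k) = k*(k + 5)*(k**2 - 3*k + 26)/(12*(k - 4)*(k - 1)).
Check: Δs_k = (-k**2 + 5*k - 4)/(k**4 + 14*k**3 + 71*k**2 + 154*k + 120). ✓

s_k = \frac{k \left(- k^{2} + 3 k - 26\right)}{12 \left(k^{3} + 9 k^{2} + 26 k + 24\right)}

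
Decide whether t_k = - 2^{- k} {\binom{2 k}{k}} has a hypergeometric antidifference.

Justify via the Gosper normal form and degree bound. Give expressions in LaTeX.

No — t_k has no hypergeometric antidifference.

The ratio is (2*k + 1)/(k + 1).
A = 2*k + 1, B = k + 1, C = 1.
Solve (2*k + 1)·f(k+1) − (k)·f(k) = 1.
From deg A=1, deg B=1, deg C=0: d=-1.
deg f ≤ -1 is impossible — no certificate.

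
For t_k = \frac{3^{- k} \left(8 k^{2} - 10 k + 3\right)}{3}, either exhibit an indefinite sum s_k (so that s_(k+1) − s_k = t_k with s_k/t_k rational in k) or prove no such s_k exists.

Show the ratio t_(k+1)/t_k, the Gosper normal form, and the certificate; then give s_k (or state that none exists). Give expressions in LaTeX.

Compute t_(k+1)/t_k: get (8*k**2 + 6*k + 1)/(3*(8*k**2 - 10*k + 3)).
Take A(k)=1/3, B(k)=1, C(k)=k**2 - 5*k/4 + 3/8.
Need (1/3)·f(k+1) − (1)·f(k) = k**2 - 5*k/4 + 3/8.
d = 2 from the (0,0,2) case.
Match coefficients ⇒ f(k) = -3*(4*k**2 - k + 3)/8.
Then R = B(k−1)f/C = -3*(4*k**2 - k + 3)/((2*k - 1)*(4*k - 3)), so s_k = R(k)·t_k = (-4*k**2 + k - 3)/3**k.
s_(k+1) − s_k = (8*k**2 - 10*k + 3)/(3*3**k) = t_k.

s_k = 3^{- k} \left(- 4 k^{2} + k - 3\right)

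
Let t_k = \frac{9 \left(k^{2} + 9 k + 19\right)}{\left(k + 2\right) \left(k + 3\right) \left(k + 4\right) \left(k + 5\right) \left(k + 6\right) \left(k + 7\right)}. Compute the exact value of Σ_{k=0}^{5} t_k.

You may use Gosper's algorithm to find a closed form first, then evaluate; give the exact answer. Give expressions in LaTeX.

Σ = 19/320

Step 1: r(k) = (k + 2)*(9*k + (k + 1)**2 + 28)/((k + 8)*(k**2 + 9*k + 19)).
A = k + 2, B = k + 8, C = k**2 + 9*k + 19.
Set up (k + 2)·f(k+1) − (k + 7)·f(k) − (k**2 + 9*k + 19) = 0.
From deg A=1, deg B=1, deg C=2: d=5.
A polynomial solution: f(k) = k*(k + 3)*(k + 5)*(k**2 + 12*k + 44)/144.
Certificate R = B(k−1)f/C = k*(k + 3)*(k + 5)*(k + 7)*(k**2 + 12*k + 44)/(144*(k**2 + 9*k + 19)) gives s_k = k*(k**2 + 12*k + 44)/(16*(k**3 + 12*k**2 + 44*k + 48)).
Check: Δs_k = 9*(k**2 + 9*k + 19)/(k**6 + 27*k**5 + 295*k**4 + 1665*k**3 + 5104*k**2 + 8028*k + 5040). ✓
Sum = s_(6) − s_(0); s_(6) = 19/320, s_(0) = 0 ⇒ 19/320.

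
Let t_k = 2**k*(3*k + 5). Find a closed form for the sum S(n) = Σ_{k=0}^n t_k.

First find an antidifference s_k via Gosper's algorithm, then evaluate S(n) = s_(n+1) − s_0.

S(n) = 6*2**n*n + 4*2**n + 1

Step 1: r(k) = 2*(3*k + 8)/(3*k + 5).
So A=2 and B=1, with C=k + 5/3.
Solve (2)·f(k+1) − (1)·f(k) = k + 5/3.
d = 1 from the (0,0,1) case.
Coefficient equations give f(k) = (3*k - 1)/3.
Certificate R = B(k−1)f/C = (3*k - 1)/(3*k + 5) gives s_k = 2**k*(3*k - 1).
s_(k+1) − s_k = 2**k*(3*k + 5) = t_k.
Σ_(k=0)^n t_k = s_(n+1) − s_(0) = (2**(n + 1)*(3*n + 2)) − (-1), i.e. 6*2**n*n + 4*2**n + 1.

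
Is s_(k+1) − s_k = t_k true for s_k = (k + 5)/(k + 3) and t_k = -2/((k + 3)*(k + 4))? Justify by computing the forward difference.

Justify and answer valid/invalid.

s_(k+1) = (k + 6)/(k + 4)
s_(k+1) − s_k = -2/(k**2 + 7*k + 12)
(s_(k+1) − s_k) − t_k = 0

Valid — Δs_k = t_k.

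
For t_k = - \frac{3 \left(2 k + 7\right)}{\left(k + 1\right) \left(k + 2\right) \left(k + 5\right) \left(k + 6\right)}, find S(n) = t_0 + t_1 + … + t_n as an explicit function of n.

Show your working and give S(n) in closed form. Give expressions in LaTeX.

S(n) = \frac{3 \left(- n^{2} - 8 n - 7\right)}{5 \left(n^{2} + 8 n + 12\right)}

t_(k+1)/t_k = (k + 1)*(k + 5)*(2*k + 9)/((k + 3)*(k + 7)*(2*k + 7)).
Take A(k)=k + 1, B(k)=k + 7, C(k)=k**3 + 21*k**2/2 + 73*k/2 + 42.
Key eq: (k + 1)·f(k+1) = (k + 6)·f(k) + (k**3 + 21*k**2/2 + 73*k/2 + 42).
Bound: deg f ≤ 5.
Coefficient equations give f(k) = k*(k + 2)*(k + 3)*(k + 4)*(k + 6)/10.
Then R = B(k−1)f/C = k*(k + 2)*(k + 6)**2/(5*(2*k + 7)), so s_k = R(k)·t_k = 3*k*(-k - 6)/(5*(k**2 + 6*k + 5)).
Verify: 3*(-2*k - 7)/(k**4 + 14*k**3 + 65*k**2 + 112*k + 60) matches t_k.
Telescope: S(n) = s_(n+1) − s_(0) = 3*(-n**2 - 8*n - 7)/(5*(n**2 + 8*n + 12)) − (0) = 3*(-n**2 - 8*n - 7)/(5*(n**2 + 8*n + 12)).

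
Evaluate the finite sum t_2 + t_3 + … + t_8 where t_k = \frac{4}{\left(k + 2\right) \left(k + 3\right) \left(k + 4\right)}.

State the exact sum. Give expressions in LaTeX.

Step 1: r(k) = (k + 2)/(k + 5).
Normal form (A,B,C) = (k + 2, k + 5, 1).
Solve (k + 2)·f(k+1) − (k + 4)·f(k) = 1.
d = 2 from the (1,1,0) case.
Coefficient equations give f(k) = k*(k + 5)/12.
R(k) = B(k−1)·f(k)/C(k) = k*(k + 4)*(k + 5)/12; s_k = R·t_k = k*(k + 5)/(3*(k + 2)*(k + 3)).
Δs = 4/(k**3 + 9*k**2 + 26*k + 24), as required.
Sum = s_(9) − s_(2); s_(9) = 7/22, s_(2) = 7/30 ⇒ 14/165.

Σ = 14/165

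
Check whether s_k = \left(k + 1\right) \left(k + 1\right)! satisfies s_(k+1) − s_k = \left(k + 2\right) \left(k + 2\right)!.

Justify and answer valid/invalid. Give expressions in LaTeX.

s_(k+1) = (k + 2)*factorial(k + 2)
s_(k+1) − s_k = (k**2 + 3*k + 3)*factorial(k + 1)
(s_(k+1) − s_k) − t_k = -(k + 1)*factorial(k + 1)

Invalid: residual - \left(k + 1\right) \left(k + 1\right)! ≠ 0.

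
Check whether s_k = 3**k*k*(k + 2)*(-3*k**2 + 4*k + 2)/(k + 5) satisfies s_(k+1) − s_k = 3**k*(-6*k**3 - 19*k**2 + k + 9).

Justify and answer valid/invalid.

Invalid: residual 3**(k + 1)*(6*k**4 + 46*k**3 + 98*k**2 - 12*k - 45)/(k**2 + 11*k + 30) ≠ 0.

s_(k+1) = 3**(k + 1)*(k + 1)*(k + 3)*(4*k - 3*(k + 1)**2 + 6)/(k + 6)
s_(k+1) − s_k = 3**k*(-6*k**5 - 67*k**4 - 250*k**3 - 256*k**2 + 93*k + 135)/(k**2 + 11*k + 30)
(s_(k+1) − s_k) − t_k = 3**(k + 1)*(6*k**4 + 46*k**3 + 98*k**2 - 12*k - 45)/(k**2 + 11*k + 30)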